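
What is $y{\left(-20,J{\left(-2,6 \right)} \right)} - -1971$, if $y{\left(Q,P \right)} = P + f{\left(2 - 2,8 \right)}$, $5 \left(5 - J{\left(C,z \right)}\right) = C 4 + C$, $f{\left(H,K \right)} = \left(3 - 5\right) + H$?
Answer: $1976$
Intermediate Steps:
$f{\left(H,K \right)} = -2 + H$ ($f{\left(H,K \right)} = \left(3 - 5\right) + H = -2 + H$)
$J{\left(C,z \right)} = 5 - C$ ($J{\left(C,z \right)} = 5 - \frac{C 4 + C}{5} = 5 - \frac{4 C + C}{5} = 5 - \frac{5 C}{5} = 5 - C$)
$y{\left(Q,P \right)} = -2 + P$ ($y{\left(Q,P \right)} = P + \left(-2 + \left(2 - 2\right)\right) = P + \left(-2 + 0\right) = P - 2 = -2 + P$)
$y{\left(-20,J{\left(-2,6 \right)} \right)} - -1971 = \left(-2 + \left(5 - -2\right)\right) - -1971 = \left(-2 + \left(5 + 2\right)\right) + 1971 = \left(-2 + 7\right) + 1971 = 5 + 1971 = 1976$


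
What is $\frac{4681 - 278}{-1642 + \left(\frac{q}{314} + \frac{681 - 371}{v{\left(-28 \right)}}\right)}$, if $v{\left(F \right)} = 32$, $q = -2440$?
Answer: $- \frac{11060336}{4119889} \approx -2.6846$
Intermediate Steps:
$\frac{4681 - 278}{-1642 + \left(\frac{q}{314} + \frac{681 - 371}{v{\left(-28 \right)}}\right)} = \frac{4681 - 278}{-1642 - \left(\frac{1220}{157} - \frac{681 - 371}{32}\right)} = \frac{4403}{-1642 - \left(\frac{1220}{157} - \left(681 - 371\right) \frac{1}{32}\right)} = \frac{4403}{-1642 + \left(- \frac{1220}{157} + 310 \cdot \frac{1}{32}\right)} = \frac{4403}{-1642 + \left(- \frac{1220}{157} + \frac{155}{16}\right)} = \frac{4403}{-1642 + \frac{4815}{2512}} = \frac{4403}{- \frac{4119889}{2512}} = 4403 \left(- \frac{2512}{4119889}\right) = - \frac{11060336}{4119889}$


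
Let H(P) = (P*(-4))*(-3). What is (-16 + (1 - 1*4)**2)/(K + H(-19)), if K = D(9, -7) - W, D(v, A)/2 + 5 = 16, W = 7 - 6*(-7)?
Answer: 7/255 ≈ 0.027451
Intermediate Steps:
W = 49 (W = 7 + 42 = 49)
H(P) = 12*P (H(P) = -4*P*(-3) = 12*P)
D(v, A) = 22 (D(v, A) = -10 + 2*16 = -10 + 32 = 22)
K = -27 (K = 22 - 1*49 = 22 - 49 = -27)
(-16 + (1 - 1*4)**2)/(K + H(-19)) = (-16 + (1 - 1*4)**2)/(-27 + 12*(-19)) = (-16 + (1 - 4)**2)/(-27 - 228) = (-16 + (-3)**2)/(-255) = (-16 + 9)*(-1/255) = -7*(-1/255) = 7/255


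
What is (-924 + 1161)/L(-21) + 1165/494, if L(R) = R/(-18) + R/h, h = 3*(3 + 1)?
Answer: -1396781/3458 ≈ -403.93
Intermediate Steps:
h = 12 (h = 3*4 = 12)
L(R) = R/36 (L(R) = R/(-18) + R/12 = R*(-1/18) + R*(1/12) = -R/18 + R/12 = R/36)
(-924 + 1161)/L(-21) + 1165/494 = (-924 + 1161)/(((1/36)*(-21))) + 1165/494 = 237/(-7/12) + 1165*(1/494) = 237*(-12/7) + 1165/494 = -2844/7 + 1165/494 = -1396781/3458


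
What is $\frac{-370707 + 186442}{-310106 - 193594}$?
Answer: $\frac{36853}{100740} \approx 0.36582$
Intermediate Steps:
$\frac{-370707 + 186442}{-310106 - 193594} = - \frac{184265}{-503700} = \left(-184265\right) \left(- \frac{1}{503700}\right) = \frac{36853}{100740}$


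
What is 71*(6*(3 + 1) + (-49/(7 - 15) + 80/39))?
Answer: 712769/312 ≈ 2284.5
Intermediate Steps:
71*(6*(3 + 1) + (-49/(7 - 15) + 80/39)) = 71*(6*4 + (-49/(-8) + 80*(1/39))) = 71*(24 + (-49*(-1/8) + 80/39)) = 71*(24 + (49/8 + 80/39)) = 71*(24 + 2551/312) = 71*(10039/312) = 712769/312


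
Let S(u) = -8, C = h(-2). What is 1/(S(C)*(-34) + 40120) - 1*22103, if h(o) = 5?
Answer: -892784375/40392 ≈ -22103.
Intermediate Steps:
C = 5
1/(S(C)*(-34) + 40120) - 1*22103 = 1/(-8*(-34) + 40120) - 1*22103 = 1/(272 + 40120) - 22103 = 1/40392 - 22103 = -892784375/40392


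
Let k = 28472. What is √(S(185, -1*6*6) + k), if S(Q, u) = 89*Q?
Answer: 3*√4993 ≈ 211.98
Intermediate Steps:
√(S(185, -1*6*6) + k) = √(89*185 + 28472) = √(16465 + 28472) = √44937 = 3*√4993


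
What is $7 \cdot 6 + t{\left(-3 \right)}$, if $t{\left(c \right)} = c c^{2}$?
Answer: $15$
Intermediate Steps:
$t{\left(c \right)} = c^{3}$
$7 \cdot 6 + t{\left(-3 \right)} = 7 \cdot 6 + \left(-3\right)^{3} = 42 - 27 = 15$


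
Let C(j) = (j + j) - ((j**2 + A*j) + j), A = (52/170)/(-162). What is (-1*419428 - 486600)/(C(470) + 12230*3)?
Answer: 623800278/126504379 ≈ 4.9311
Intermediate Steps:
A = -13/6885 (A = (52*(1/170))*(-1/162) = (26/85)*(-1/162) = -13/6885 ≈ -0.0018882)
C(j) = -j**2 + 6898*j/6885 (C(j) = (j + j) - ((j**2 - 13*j/6885) + j) = 2*j - (j**2 + 6872*j/6885) = 2*j + (-j**2 - 6872*j/6885) = -j**2 + 6898*j/6885)
(-1*419428 - 486600)/(C(470) + 12230*3) = (-1*419428 - 486600)/((1/6885)*470*(6898 - 6885*470) + 12230*3) = (-419428 - 486600)/((1/6885)*470*(6898 - 3235950) + 36690) = -906028/((1/6885)*470*(-3229052) + 36690) = -906028/(-303530888/1377 + 36690) = -906028/(-253008758/1377) = -906028*(-1377/253008758) = 623800278/126504379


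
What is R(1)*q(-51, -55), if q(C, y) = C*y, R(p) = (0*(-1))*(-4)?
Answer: 0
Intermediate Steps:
R(p) = 0 (R(p) = 0*(-4) = 0)
R(1)*q(-51, -55) = 0*(-51*(-55)) = 0*2805 = 0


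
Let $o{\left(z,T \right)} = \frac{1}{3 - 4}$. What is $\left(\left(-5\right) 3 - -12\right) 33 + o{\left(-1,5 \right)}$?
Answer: $-100$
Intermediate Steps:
$o{\left(z,T \right)} = -1$ ($o{\left(z,T \right)} = \frac{1}{-1} = -1$)
$\left(\left(-5\right) 3 - -12\right) 33 + o{\left(-1,5 \right)} = \left(\left(-5\right) 3 - -12\right) 33 - 1 = \left(-15 + 12\right) 33 - 1 = \left(-3\right) 33 - 1 = -99 - 1 = -100$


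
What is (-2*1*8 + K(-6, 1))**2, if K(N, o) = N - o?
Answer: 529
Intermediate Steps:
(-2*1*8 + K(-6, 1))**2 = (-2*1*8 + (-6 - 1*1))**2 = (-2*8 + (-6 - 1))**2 = (-16 - 7)**2 = (-23)**2 = 529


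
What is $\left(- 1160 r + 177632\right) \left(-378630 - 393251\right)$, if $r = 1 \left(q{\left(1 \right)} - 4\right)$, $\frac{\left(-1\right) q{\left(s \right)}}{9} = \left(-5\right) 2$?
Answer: $-60107917232$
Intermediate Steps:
$q{\left(s \right)} = 90$ ($q{\left(s \right)} = - 9 \left(\left(-5\right) 2\right) = \left(-9\right) \left(-10\right) = 90$)
$r = 86$ ($r = 1 \left(90 - 4\right) = 1 \cdot 86 = 86$)
$\left(- 1160 r + 177632\right) \left(-378630 - 393251\right) = \left(\left(-1160\right) 86 + 177632\right) \left(-378630 - 393251\right) = \left(-99760 + 177632\right) \left(-771881\right) = 77872 \left(-771881\right) = -60107917232$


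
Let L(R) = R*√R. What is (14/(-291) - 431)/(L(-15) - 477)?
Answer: 6648055/7465896 - 627175*I*√15/22397688 ≈ 0.89046 - 0.10845*I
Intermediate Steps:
L(R) = R^(3/2)
(14/(-291) - 431)/(L(-15) - 477) = (14/(-291) - 431)/((-15)^(3/2) - 477) = (14*(-1/291) - 431)/(-15*I*√15 - 477) = (-14/291 - 431)/(-477 - 15*I*√15) = -125435/(291*(-477 - 15*I*√15))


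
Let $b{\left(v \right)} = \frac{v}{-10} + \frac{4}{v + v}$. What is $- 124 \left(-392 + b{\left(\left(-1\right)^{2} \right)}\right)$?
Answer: $\frac{241862}{5} \approx 48372.0$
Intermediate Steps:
$b{\left(v \right)} = \frac{2}{v} - \frac{v}{10}$ ($b{\left(v \right)} = v \left(- \frac{1}{10}\right) + \frac{4}{2 v} = - \frac{v}{10} + 4 \frac{1}{2 v} = - \frac{v}{10} + \frac{2}{v} = \frac{2}{v} - \frac{v}{10}$)
$- 124 \left(-392 + b{\left(\left(-1\right)^{2} \right)}\right) = - 124 \left(-392 + \left(\frac{2}{\left(-1\right)^{2}} - \frac{\left(-1\right)^{2}}{10}\right)\right) = - 124 \left(-392 + \left(\frac{2}{1} - \frac{1}{10}\right)\right) = - 124 \left(-392 + \left(2 \cdot 1 - \frac{1}{10}\right)\right) = - 124 \left(-392 + \left(2 - \frac{1}{10}\right)\right) = - 124 \left(-392 + \frac{19}{10}\right) = \left(-124\right) \left(- \frac{3901}{10}\right) = \frac{241862}{5}$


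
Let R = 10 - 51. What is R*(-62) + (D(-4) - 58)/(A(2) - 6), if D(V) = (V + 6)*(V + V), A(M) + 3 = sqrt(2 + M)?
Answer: 17868/7 ≈ 2552.6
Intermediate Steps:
R = -41
A(M) = -3 + sqrt(2 + M)
D(V) = 2*V*(6 + V) (D(V) = (6 + V)*(2*V) = 2*V*(6 + V))
R*(-62) + (D(-4) - 58)/(A(2) - 6) = -41*(-62) + (2*(-4)*(6 - 4) - 58)/((-3 + sqrt(2 + 2)) - 6) = 2542 + (2*(-4)*2 - 58)/((-3 + sqrt(4)) - 6) = 2542 + (-16 - 58)/((-3 + 2) - 6) = 2542 - 74/(-1 - 6) = 2542 - 74/(-7) = 2542 - 74*(-1/7) = 2542 + 74/7 = 17868/7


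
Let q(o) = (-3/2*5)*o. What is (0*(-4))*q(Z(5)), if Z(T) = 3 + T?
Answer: 0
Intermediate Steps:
q(o) = -15*o/2 (q(o) = (-3*1/2*5)*o = (-3/2*5)*o = -15*o/2)
(0*(-4))*q(Z(5)) = (0*(-4))*(-15*(3 + 5)/2) = 0*(-15/2*8) = 0*(-60) = 0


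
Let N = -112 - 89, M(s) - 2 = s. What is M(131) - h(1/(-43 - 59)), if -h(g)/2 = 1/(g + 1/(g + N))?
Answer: -71981/30907 ≈ -2.3290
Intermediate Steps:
M(s) = 2 + s
N = -201
h(g) = -2/(g + 1/(-201 + g)) (h(g) = -2/(g + 1/(g - 201)) = -2/(g + 1/(-201 + g)))
M(131) - h(1/(-43 - 59)) = (2 + 131) - 2*(201 - 1/(-43 - 59))/(1 + (1/(-43 - 59))² - 201/(-43 - 59)) = 133 - 2*(201 - 1/(-102))/(1 + (1/(-102))² - 201/(-102)) = 133 - 2*(201 - 1*(-1/102))/(1 + (-1/102)² - 201*(-1/102)) = 133 - 2*(201 + 1/102)/(1 + 1/10404 + 67/34) = 133 - 2*20503/(30907/10404*102) = 133 - 2*10404*20503/(30907*102) = 133 - 1*4182612/30907 = 133 - 4182612/30907 = -71981/30907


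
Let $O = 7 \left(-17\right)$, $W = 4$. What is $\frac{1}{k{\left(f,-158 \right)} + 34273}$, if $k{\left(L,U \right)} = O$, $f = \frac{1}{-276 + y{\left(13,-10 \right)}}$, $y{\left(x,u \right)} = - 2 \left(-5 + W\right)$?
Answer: $\frac{1}{34154} \approx 2.9279 \cdot 10^{-5}$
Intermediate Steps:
$y{\left(x,u \right)} = 2$ ($y{\left(x,u \right)} = - 2 \left(-5 + 4\right) = \left(-2\right) \left(-1\right) = 2$)
$f = - \frac{1}{274}$ ($f = \frac{1}{-276 + 2} = \frac{1}{-274} = - \frac{1}{274} \approx -0.0036496$)
$O = -119$
$k{\left(L,U \right)} = -119$
$\frac{1}{k{\left(f,-158 \right)} + 34273} = \frac{1}{-119 + 34273} = \frac{1}{34154}$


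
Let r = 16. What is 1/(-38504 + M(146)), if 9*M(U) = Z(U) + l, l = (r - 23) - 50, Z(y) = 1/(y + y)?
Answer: -2628/101205155 ≈ -2.5967e-5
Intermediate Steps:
Z(y) = 1/(2*y)
l = -57 (l = (16 - 23) - 50 = -7 - 50 = -57)
M(U) = -19/3 + 1/(18*U) (M(U) = (1/(2*U) - 57)/9 = (-57 + 1/(2*U))/9 = -19/3 + 1/(18*U))
1/(-38504 + M(146)) = 1/(-38504 + (1/18)*(1 - 114*146)/146) = 1/(-38504 + (1/18)*(1/146)*(1 - 16644)) = 1/(-38504 + (1/18)*(1/146)*(-16643)) = 1/(-38504 - 16643/2628) = 1/(-101205155/2628) = -2628/101205155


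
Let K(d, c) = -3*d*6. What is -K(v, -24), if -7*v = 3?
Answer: -54/7 ≈ -7.7143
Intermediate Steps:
v = -3/7 (v = -1/7*3 = -3/7 ≈ -0.42857)
K(d, c) = -18*d
-K(v, -24) = -(-18)*(-3)/7 = -1*54/7 = -54/7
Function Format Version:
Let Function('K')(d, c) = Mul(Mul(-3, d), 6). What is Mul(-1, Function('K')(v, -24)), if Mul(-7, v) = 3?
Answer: Rational(-54, 7) ≈ -7.7143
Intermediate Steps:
v = Rational(-3, 7) (v = Mul(Rational(-1, 7), 3) = Rational(-3, 7) ≈ -0.42857)
Function('K')(d, c) = Mul(-18, d)
Mul(-1, Function('K')(v, -24)) = Mul(-1, Mul(-18, Rational(-3, 7))) = Mul(-1, Rational(54, 7)) = Rational(-54, 7)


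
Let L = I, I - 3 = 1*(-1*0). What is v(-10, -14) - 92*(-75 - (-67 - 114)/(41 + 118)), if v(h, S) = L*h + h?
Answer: 1074088/159 ≈ 6755.3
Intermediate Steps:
I = 3 (I = 3 + 1*(-1*0) = 3 + 1*0 = 3 + 0 = 3)
L = 3
v(h, S) = 4*h (v(h, S) = 3*h + h = 4*h)
v(-10, -14) - 92*(-75 - (-67 - 114)/(41 + 118)) = 4*(-10) - 92*(-75 - (-67 - 114)/(41 + 118)) = -40 - 92*(-75 - (-181)/159) = -40 - 92*(-75 - 1*(-181/159)) = -40 - 92*(-75 + 181/159) = -40 - 92*(-11744/159) = -40 + 1080448/159 = 1074088/159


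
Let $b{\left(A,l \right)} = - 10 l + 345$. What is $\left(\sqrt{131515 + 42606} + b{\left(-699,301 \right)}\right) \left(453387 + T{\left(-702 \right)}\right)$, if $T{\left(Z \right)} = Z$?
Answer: $-1206405525 + 452685 \sqrt{174121} \approx -1.0175 \cdot 10^{9}$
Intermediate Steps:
$b{\left(A,l \right)} = 345 - 10 l$
$\left(\sqrt{131515 + 42606} + b{\left(-699,301 \right)}\right) \left(453387 + T{\left(-702 \right)}\right) = \left(\sqrt{131515 + 42606} + \left(345 - 3010\right)\right) \left(453387 - 702\right) = \left(\sqrt{174121} + \left(345 - 3010\right)\right) 452685 = \left(\sqrt{174121} - 2665\right) 452685 = \left(-2665 + \sqrt{174121}\right) 452685 = -1206405525 + 452685 \sqrt{174121}$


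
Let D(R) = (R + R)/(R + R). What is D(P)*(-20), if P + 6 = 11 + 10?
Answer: -20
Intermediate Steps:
P = 15 (P = -6 + (11 + 10) = -6 + 21 = 15)
D(R) = 1 (D(R) = (2*R)/((2*R)) = (2*R)*(1/(2*R)) = 1)
D(P)*(-20) = 1*(-20) = -20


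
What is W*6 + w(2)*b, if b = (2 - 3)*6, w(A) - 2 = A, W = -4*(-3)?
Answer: 48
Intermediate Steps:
W = 12
w(A) = 2 + A
b = -6 (b = -1*6 = -6)
W*6 + w(2)*b = 12*6 + (2 + 2)*(-6) = 72 + 4*(-6) = 72 - 24 = 48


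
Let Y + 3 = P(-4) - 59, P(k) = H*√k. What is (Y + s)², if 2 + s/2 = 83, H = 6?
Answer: 9856 + 2400*I ≈ 9856.0 + 2400.0*I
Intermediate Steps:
s = 162 (s = -4 + 2*83 = -4 + 166 = 162)
P(k) = 6*√k
Y = -62 + 12*I (Y = -3 + (6*√(-4) - 59) = -3 + (6*(2*I) - 59) = -3 + (12*I - 59) = -3 + (-59 + 12*I) = -62 + 12*I ≈ -62.0 + 12.0*I)
(Y + s)² = ((-62 + 12*I) + 162)² = (100 + 12*I)²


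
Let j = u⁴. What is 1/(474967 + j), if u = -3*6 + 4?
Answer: 1/513383 ≈ 1.9479e-6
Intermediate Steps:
u = -14 (u = -18 + 4 = -14)
j = 38416 (j = (-14)⁴ = 38416)
1/(474967 + j) = 1/(474967 + 38416) = 1/513383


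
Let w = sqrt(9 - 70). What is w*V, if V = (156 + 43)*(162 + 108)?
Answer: 53730*I*sqrt(61) ≈ 4.1964e+5*I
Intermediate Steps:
w = I*sqrt(61) (w = sqrt(-61) = I*sqrt(61) ≈ 7.8102*I)
V = 53730 (V = 199*270 = 53730)
w*V = (I*sqrt(61))*53730 = 53730*I*sqrt(61)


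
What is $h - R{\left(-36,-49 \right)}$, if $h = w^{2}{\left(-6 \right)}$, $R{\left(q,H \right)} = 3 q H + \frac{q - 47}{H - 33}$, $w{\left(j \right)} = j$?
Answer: $- \frac{431075}{82} \approx -5257.0$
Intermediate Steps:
$R{\left(q,H \right)} = \frac{-47 + q}{-33 + H} + 3 H q$ ($R{\left(q,H \right)} = 3 H q + \frac{-47 + q}{-33 + H} = \frac{-47 + q}{-33 + H} + 3 H q$)
$h = 36$ ($h = \left(-6\right)^{2} = 36$)
$h - R{\left(-36,-49 \right)} = 36 - \frac{-47 - 36 - \left(-4851\right) \left(-36\right) + 3 \left(-36\right) \left(-49\right)^{2}}{-33 - 49} = 36 - \frac{-47 - 36 - 174636 + 3 \left(-36\right) 2401}{-82} = 36 - - \frac{-47 - 36 - 174636 - 259308}{82} = 36 - \left(- \frac{1}{82}\right) \left(-434027\right) = 36 - \frac{434027}{82} = - \frac{431075}{82}$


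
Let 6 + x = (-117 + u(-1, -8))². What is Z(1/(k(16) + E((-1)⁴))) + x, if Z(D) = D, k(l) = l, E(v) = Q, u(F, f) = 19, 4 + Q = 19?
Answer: 297539/31 ≈ 9598.0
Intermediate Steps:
Q = 15 (Q = -4 + 19 = 15)
E(v) = 15
x = 9598 (x = -6 + (-117 + 19)² = -6 + (-98)² = -6 + 9604 = 9598)
Z(1/(k(16) + E((-1)⁴))) + x = 1/(16 + 15) + 9598 = 1/31 + 9598 = 297539/31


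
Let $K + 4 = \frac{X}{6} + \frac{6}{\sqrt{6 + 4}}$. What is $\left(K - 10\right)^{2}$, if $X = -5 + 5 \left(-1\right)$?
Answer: $\frac{11207}{45} - \frac{94 \sqrt{10}}{5} \approx 189.59$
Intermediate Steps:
$X = -10$ ($X = -5 - 5 = -10$)
$K = - \frac{17}{3} + \frac{3 \sqrt{10}}{5}$ ($K = -4 + \left(- \frac{10}{6} + \frac{6}{\sqrt{6 + 4}}\right) = -4 + \left(\left(-10\right) \frac{1}{6} + \frac{6}{\sqrt{10}}\right) = -4 - \left(\frac{5}{3} - 6 \frac{\sqrt{10}}{10}\right) = -4 - \left(\frac{5}{3} - \frac{3 \sqrt{10}}{5}\right) = - \frac{17}{3} + \frac{3 \sqrt{10}}{5} \approx -3.7693$)
$\left(K - 10\right)^{2} = \left(\left(- \frac{17}{3} + \frac{3 \sqrt{10}}{5}\right) - 10\right)^{2} = \left(- \frac{47}{3} + \frac{3 \sqrt{10}}{5}\right)^{2}$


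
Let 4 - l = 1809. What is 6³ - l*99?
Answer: 178911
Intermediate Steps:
l = -1805 (l = 4 - 1*1809 = 4 - 1809 = -1805)
6³ - l*99 = 6³ - (-1805)*99 = 216 - 1*(-178695) = 216 + 178695 = 178911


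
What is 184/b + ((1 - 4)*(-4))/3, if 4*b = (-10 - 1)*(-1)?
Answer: 780/11 ≈ 70.909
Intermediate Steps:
b = 11/4 (b = ((-10 - 1)*(-1))/4 = (-11*(-1))/4 = (¼)*11 = 11/4 ≈ 2.7500)
184/b + ((1 - 4)*(-4))/3 = 184/(11/4) + ((1 - 4)*(-4))/3 = 184*(4/11) - 3*(-4)*(⅓) = 736/11 + 12*(⅓) = 736/11 + 4 = 780/11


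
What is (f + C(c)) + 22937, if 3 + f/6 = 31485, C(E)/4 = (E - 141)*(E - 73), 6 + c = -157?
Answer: 498805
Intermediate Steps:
c = -163 (c = -6 - 157 = -163)
C(E) = 4*(-141 + E)*(-73 + E) (C(E) = 4*((E - 141)*(E - 73)) = 4*((-141 + E)*(-73 + E)) = 4*(-141 + E)*(-73 + E))
f = 188892 (f = -18 + 6*31485 = -18 + 188910 = 188892)
(f + C(c)) + 22937 = (188892 + (41172 - 856*(-163) + 4*(-163)²)) + 22937 = (188892 + (41172 + 139528 + 4*26569)) + 22937 = (188892 + (41172 + 139528 + 106276)) + 22937 = (188892 + 286976) + 22937 = 475868 + 22937 = 498805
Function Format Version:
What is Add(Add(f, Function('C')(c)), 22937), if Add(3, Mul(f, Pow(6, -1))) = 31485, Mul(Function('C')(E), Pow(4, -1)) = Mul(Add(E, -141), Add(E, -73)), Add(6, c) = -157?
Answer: 498805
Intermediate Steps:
c = -163 (c = Add(-6, -157) = -163)
Function('C')(E) = Mul(4, Add(-141, E), Add(-73, E)) (Function('C')(E) = Mul(4, Mul(Add(E, -141), Add(E, -73))) = Mul(4, Mul(Add(-141, E), Add(-73, E))) = Mul(4, Add(-141, E), Add(-73, E)))
f = 188892 (f = Add(-18, Mul(6, 31485)) = Add(-18, 188910) = 188892)
Add(Add(f, Function('C')(c)), 22937) = Add(Add(188892, Add(41172, Mul(-856, -163), Mul(4, Pow(-163, 2)))), 22937) = Add(Add(188892, Add(41172, 139528, Mul(4, 26569))), 22937) = Add(Add(188892, Add(41172, 139528, 106276)), 22937) = Add(Add(188892, 286976), 22937) = Add(475868, 22937) = 498805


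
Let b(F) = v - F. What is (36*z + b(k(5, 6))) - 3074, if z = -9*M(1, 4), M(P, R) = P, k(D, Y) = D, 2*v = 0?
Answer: -3403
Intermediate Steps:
v = 0 (v = (½)*0 = 0)
b(F) = -F (b(F) = 0 - F = -F)
z = -9 (z = -9*1 = -9)
(36*z + b(k(5, 6))) - 3074 = (36*(-9) - 1*5) - 3074 = (-324 - 5) - 3074 = -329 - 3074 = -3403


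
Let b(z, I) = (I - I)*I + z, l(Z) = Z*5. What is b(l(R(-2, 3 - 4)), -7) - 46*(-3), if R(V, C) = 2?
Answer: 148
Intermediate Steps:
l(Z) = 5*Z
b(z, I) = z (b(z, I) = 0*I + z = 0 + z = z)
b(l(R(-2, 3 - 4)), -7) - 46*(-3) = 5*2 - 46*(-3) = 10 + 138 = 148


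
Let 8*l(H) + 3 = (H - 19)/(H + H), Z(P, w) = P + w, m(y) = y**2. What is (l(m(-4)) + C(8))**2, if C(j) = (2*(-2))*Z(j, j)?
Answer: 271689289/65536 ≈ 4145.6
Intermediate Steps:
l(H) = -3/8 + (-19 + H)/(16*H) (l(H) = -3/8 + ((H - 19)/(H + H))/8 = -3/8 + ((-19 + H)/((2*H)))/8 = -3/8 + ((-19 + H)*(1/(2*H)))/8 = -3/8 + ((-19 + H)/(2*H))/8 = -3/8 + (-19 + H)/(16*H))
C(j) = -8*j (C(j) = (2*(-2))*(j + j) = -8*j)
(l(m(-4)) + C(8))**2 = ((-19 - 5*(-4)**2)/(16*((-4)**2)) - 8*8)**2 = ((1/16)*(-19 - 5*16)/16 - 64)**2 = ((1/16)*(1/16)*(-19 - 80) - 64)**2 = ((1/16)*(1/16)*(-99) - 64)**2 = (-99/256 - 64)**2 = (-16483/256)**2 = 271689289/65536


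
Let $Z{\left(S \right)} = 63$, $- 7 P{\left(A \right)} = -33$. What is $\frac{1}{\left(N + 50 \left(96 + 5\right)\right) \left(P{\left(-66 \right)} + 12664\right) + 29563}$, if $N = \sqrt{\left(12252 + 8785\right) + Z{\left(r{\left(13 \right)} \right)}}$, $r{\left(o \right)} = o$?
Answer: $\frac{448045991}{28654181843459283} - \frac{886810 \sqrt{211}}{28654181843459283} \approx 1.5187 \cdot 10^{-8}$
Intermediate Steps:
$P{\left(A \right)} = \frac{33}{7}$ ($P{\left(A \right)} = \left(- \frac{1}{7}\right) \left(-33\right) = \frac{33}{7}$)
$N = 10 \sqrt{211}$ ($N = \sqrt{\left(12252 + 8785\right) + 63} = \sqrt{21037 + 63} = \sqrt{21100} = 10 \sqrt{211} \approx 145.26$)
$\frac{1}{\left(N + 50 \left(96 + 5\right)\right) \left(P{\left(-66 \right)} + 12664\right) + 29563} = \frac{1}{\left(10 \sqrt{211} + 50 \left(96 + 5\right)\right) \left(\frac{33}{7} + 12664\right) + 29563} = \frac{1}{\left(10 \sqrt{211} + 50 \cdot 101\right) \frac{88681}{7} + 29563} = \frac{1}{\left(10 \sqrt{211} + 5050\right) \frac{88681}{7} + 29563} = \frac{1}{\left(5050 + 10 \sqrt{211}\right) \frac{88681}{7} + 29563} = \frac{1}{\left(\frac{447839050}{7} + \frac{886810 \sqrt{211}}{7}\right) + 29563} = \frac{1}{\frac{448045991}{7} + \frac{886810 \sqrt{211}}{7}}$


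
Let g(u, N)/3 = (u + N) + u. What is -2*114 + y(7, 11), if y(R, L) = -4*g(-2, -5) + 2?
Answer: -118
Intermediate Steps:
g(u, N) = 3*N + 6*u (g(u, N) = 3*((u + N) + u) = 3*((N + u) + u) = 3*(N + 2*u) = 3*N + 6*u)
y(R, L) = 110 (y(R, L) = -4*(3*(-5) + 6*(-2)) + 2 = -4*(-15 - 12) + 2 = -4*(-27) + 2 = 108 + 2 = 110)
-2*114 + y(7, 11) = -2*114 + 110 = -228 + 110 = -118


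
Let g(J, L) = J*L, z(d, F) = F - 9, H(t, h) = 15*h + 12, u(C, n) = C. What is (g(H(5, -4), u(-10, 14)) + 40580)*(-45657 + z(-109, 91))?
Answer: -1871309500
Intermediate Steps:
H(t, h) = 12 + 15*h
z(d, F) = -9 + F
(g(H(5, -4), u(-10, 14)) + 40580)*(-45657 + z(-109, 91)) = ((12 + 15*(-4))*(-10) + 40580)*(-45657 + (-9 + 91)) = ((12 - 60)*(-10) + 40580)*(-45657 + 82) = (-48*(-10) + 40580)*(-45575) = (480 + 40580)*(-45575) = 41060*(-45575) = -1871309500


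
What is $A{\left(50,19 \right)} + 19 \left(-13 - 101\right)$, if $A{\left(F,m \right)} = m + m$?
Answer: $-2128$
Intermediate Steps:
$A{\left(F,m \right)} = 2 m$
$A{\left(50,19 \right)} + 19 \left(-13 - 101\right) = 2 \cdot 19 + 19 \left(-13 - 101\right) = 38 + 19 \left(-114\right) = 38 - 2166 = -2128$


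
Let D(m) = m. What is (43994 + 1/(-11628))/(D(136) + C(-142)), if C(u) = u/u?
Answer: 511562231/1593036 ≈ 321.12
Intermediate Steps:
C(u) = 1
(43994 + 1/(-11628))/(D(136) + C(-142)) = (43994 + 1/(-11628))/(136 + 1) = (43994 - 1/11628)/137 = (511562231/11628)*(1/137) = 511562231/1593036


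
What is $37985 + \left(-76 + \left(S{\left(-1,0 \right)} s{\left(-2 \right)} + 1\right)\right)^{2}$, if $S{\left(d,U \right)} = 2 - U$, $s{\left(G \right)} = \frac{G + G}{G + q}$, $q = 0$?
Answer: $43026$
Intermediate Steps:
$s{\left(G \right)} = 2$ ($s{\left(G \right)} = \frac{G + G}{G + 0} = \frac{2 G}{G} = 2$)
$37985 + \left(-76 + \left(S{\left(-1,0 \right)} s{\left(-2 \right)} + 1\right)\right)^{2} = 37985 + \left(-76 + \left(\left(2 - 0\right) 2 + 1\right)\right)^{2} = 37985 + \left(-76 + \left(\left(2 + 0\right) 2 + 1\right)\right)^{2} = 37985 + \left(-76 + \left(2 \cdot 2 + 1\right)\right)^{2} = 37985 + \left(-76 + \left(4 + 1\right)\right)^{2} = 37985 + \left(-76 + 5\right)^{2} = 37985 + \left(-71\right)^{2} = 37985 + 5041 = 43026$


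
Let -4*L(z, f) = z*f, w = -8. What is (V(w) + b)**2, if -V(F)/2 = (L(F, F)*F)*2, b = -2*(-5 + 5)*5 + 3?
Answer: 259081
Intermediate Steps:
L(z, f) = -f*z/4 (L(z, f) = -z*f/4 = -f*z/4)
b = 3 (b = -0*5 + 3 = -2*0 + 3 = 0 + 3 = 3)
V(F) = F**3 (V(F) = -2*(-F*F/4)*F*2 = -2*(-F**2/4)*F*2 = -2*(-F**3/4)*2 = -(-1)*F**3 = F**3)
(V(w) + b)**2 = ((-8)**3 + 3)**2 = (-512 + 3)**2 = (-509)**2 = 259081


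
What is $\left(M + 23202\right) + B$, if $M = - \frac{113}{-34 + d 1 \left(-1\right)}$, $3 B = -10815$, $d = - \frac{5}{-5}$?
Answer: $\frac{686008}{35} \approx 19600.0$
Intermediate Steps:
$d = 1$ ($d = \left(-5\right) \left(- \frac{1}{5}\right) = 1$)
$B = -3605$ ($B = \frac{1}{3} \left(-10815\right) = -3605$)
$M = \frac{113}{35}$ ($M = - \frac{113}{-34 + 1 \cdot 1 \left(-1\right)} = - \frac{113}{-34 + 1 \left(-1\right)} = - \frac{113}{-34 - 1} = - \frac{113}{-35} = \left(-113\right) \left(- \frac{1}{35}\right) = \frac{113}{35} \approx 3.2286$)
$\left(M + 23202\right) + B = \left(\frac{113}{35} + 23202\right) - 3605 = \frac{812183}{35} - 3605 = \frac{686008}{35}$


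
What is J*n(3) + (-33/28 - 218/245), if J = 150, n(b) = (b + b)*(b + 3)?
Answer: 5289973/980 ≈ 5397.9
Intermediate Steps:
n(b) = 2*b*(3 + b) (n(b) = (2*b)*(3 + b) = 2*b*(3 + b))
J*n(3) + (-33/28 - 218/245) = 150*(2*3*(3 + 3)) + (-33/28 - 218/245) = 150*(2*3*6) + (-33*1/28 - 218*1/245) = 150*36 + (-33/28 - 218/245) = 5400 - 2027/980 = 5289973/980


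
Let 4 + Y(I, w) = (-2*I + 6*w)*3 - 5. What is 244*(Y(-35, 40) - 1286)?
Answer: -89060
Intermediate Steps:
Y(I, w) = -9 - 6*I + 18*w (Y(I, w) = -4 + ((-2*I + 6*w)*3 - 5) = -4 + ((-6*I + 18*w) - 5) = -4 + (-5 - 6*I + 18*w) = -9 - 6*I + 18*w)
244*(Y(-35, 40) - 1286) = 244*((-9 - 6*(-35) + 18*40) - 1286) = 244*((-9 + 210 + 720) - 1286) = 244*(921 - 1286) = 244*(-365) = -89060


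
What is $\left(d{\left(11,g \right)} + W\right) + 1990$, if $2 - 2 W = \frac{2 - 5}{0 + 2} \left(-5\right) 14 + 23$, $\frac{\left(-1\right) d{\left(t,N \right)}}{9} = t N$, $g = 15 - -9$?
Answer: $-449$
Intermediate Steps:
$g = 24$ ($g = 15 + 9 = 24$)
$d{\left(t,N \right)} = - 9 N t$ ($d{\left(t,N \right)} = - 9 t N = - 9 N t$)
$W = -63$ ($W = 1 - \frac{\frac{2 - 5}{0 + 2} \left(-5\right) 14 + 23}{2} = 1 - \frac{- \frac{3}{2} \left(-5\right) 14 + 23}{2} = 1 - \frac{\left(-3\right) \frac{1}{2} \left(-5\right) 14 + 23}{2} = 1 - \frac{\left(- \frac{3}{2}\right) \left(-5\right) 14 + 23}{2} = 1 - \frac{\frac{15}{2} \cdot 14 + 23}{2} = 1 - \frac{105 + 23}{2} = 1 - 64 = -63$)
$\left(d{\left(11,g \right)} + W\right) + 1990 = \left(\left(-9\right) 24 \cdot 11 - 63\right) + 1990 = \left(-2376 - 63\right) + 1990 = -2439 + 1990 = -449$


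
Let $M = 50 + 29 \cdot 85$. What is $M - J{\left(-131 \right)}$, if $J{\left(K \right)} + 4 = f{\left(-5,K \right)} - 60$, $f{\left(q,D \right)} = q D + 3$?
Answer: $1921$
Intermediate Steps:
$f{\left(q,D \right)} = 3 + D q$ ($f{\left(q,D \right)} = D q + 3 = 3 + D q$)
$J{\left(K \right)} = -61 - 5 K$ ($J{\left(K \right)} = -4 + \left(\left(3 + K \left(-5\right)\right) - 60\right) = -4 - \left(57 + 5 K\right) = -61 - 5 K$)
$M = 2515$ ($M = 50 + 2465 = 2515$)
$M - J{\left(-131 \right)} = 2515 - \left(-61 - -655\right) = 2515 - \left(-61 + 655\right) = 2515 - 594 = 1921$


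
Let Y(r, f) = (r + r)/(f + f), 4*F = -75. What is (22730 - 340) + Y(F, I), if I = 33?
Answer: 985135/44 ≈ 22389.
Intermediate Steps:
F = -75/4 (F = (¼)*(-75) = -75/4 ≈ -18.750)
Y(r, f) = r/f (Y(r, f) = (2*r)/((2*f)) = (2*r)*(1/(2*f)) = r/f)
(22730 - 340) + Y(F, I) = (22730 - 340) - 75/4/33 = 22390 - 75/4*1/33 = 22390 - 25/44 = 985135/44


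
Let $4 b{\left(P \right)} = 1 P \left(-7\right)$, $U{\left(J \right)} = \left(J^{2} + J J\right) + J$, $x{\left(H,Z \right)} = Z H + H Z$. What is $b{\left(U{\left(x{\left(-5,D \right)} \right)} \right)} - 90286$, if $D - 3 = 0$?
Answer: $- \frac{186767}{2} \approx -93384.0$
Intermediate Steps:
$D = 3$ ($D = 3 + 0 = 3$)
$x{\left(H,Z \right)} = 2 H Z$ ($x{\left(H,Z \right)} = H Z + H Z = 2 H Z$)
$U{\left(J \right)} = J + 2 J^{2}$ ($U{\left(J \right)} = \left(J^{2} + J^{2}\right) + J = 2 J^{2} + J = J + 2 J^{2}$)
$b{\left(P \right)} = - \frac{7 P}{4}$ ($b{\left(P \right)} = \frac{1 P \left(-7\right)}{4} = \frac{P \left(-7\right)}{4} = \frac{\left(-7\right) P}{4} = - \frac{7 P}{4}$)
$b{\left(U{\left(x{\left(-5,D \right)} \right)} \right)} - 90286 = - \frac{7 \cdot 2 \left(-5\right) 3 \left(1 + 2 \cdot 2 \left(-5\right) 3\right)}{4} - 90286 = - \frac{7 \left(- 30 \left(1 + 2 \left(-30\right)\right)\right)}{4} - 90286 = - \frac{7 \left(- 30 \left(1 - 60\right)\right)}{4} - 90286 = - \frac{7 \left(\left(-30\right) \left(-59\right)\right)}{4} - 90286 = \left(- \frac{7}{4}\right) 1770 - 90286 = - \frac{6195}{2} - 90286 = - \frac{186767}{2}$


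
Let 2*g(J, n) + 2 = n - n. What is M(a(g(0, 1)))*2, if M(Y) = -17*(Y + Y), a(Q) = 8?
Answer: -544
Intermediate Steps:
g(J, n) = -1 (g(J, n) = -1 + (n - n)/2 = -1 + (1/2)*0 = -1 + 0 = -1)
M(Y) = -34*Y
M(a(g(0, 1)))*2 = -34*8*2 = -272*2 = -544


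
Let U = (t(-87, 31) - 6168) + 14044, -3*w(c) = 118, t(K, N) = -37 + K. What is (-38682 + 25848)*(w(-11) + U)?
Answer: -98984364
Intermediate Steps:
w(c) = -118/3 (w(c) = -1/3*118 = -118/3)
U = 7752 (U = ((-37 - 87) - 6168) + 14044 = (-124 - 6168) + 14044 = -6292 + 14044 = 7752)
(-38682 + 25848)*(w(-11) + U) = (-38682 + 25848)*(-118/3 + 7752) = -12834*23138/3 = -98984364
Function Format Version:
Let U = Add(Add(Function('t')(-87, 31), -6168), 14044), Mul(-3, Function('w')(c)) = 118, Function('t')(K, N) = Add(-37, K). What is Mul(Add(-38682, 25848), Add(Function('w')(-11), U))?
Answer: -98984364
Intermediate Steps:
Function('w')(c) = Rational(-118, 3) (Function('w')(c) = Mul(Rational(-1, 3), 118) = Rational(-118, 3))
U = 7752 (U = Add(Add(Add(-37, -87), -6168), 14044) = Add(Add(-124, -6168), 14044) = Add(-6292, 14044) = 7752)
Mul(Add(-38682, 25848), Add(Function('w')(-11), U)) = Mul(Add(-38682, 25848), Add(Rational(-118, 3), 7752)) = Mul(-12834, Rational(23138, 3)) = -98984364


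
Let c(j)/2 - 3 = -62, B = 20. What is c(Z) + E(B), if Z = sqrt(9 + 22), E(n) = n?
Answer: -98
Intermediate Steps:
Z = sqrt(31) ≈ 5.5678
c(j) = -118 (c(j) = 6 + 2*(-62) = 6 - 124 = -118)
c(Z) + E(B) = -118 + 20 = -98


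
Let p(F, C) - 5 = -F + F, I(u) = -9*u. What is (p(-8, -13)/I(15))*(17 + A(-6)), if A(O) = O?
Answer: -11/27 ≈ -0.40741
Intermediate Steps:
p(F, C) = 5 (p(F, C) = 5 + (-F + F) = 5 + 0 = 5)
(p(-8, -13)/I(15))*(17 + A(-6)) = (5/((-9*15)))*(17 - 6) = (5/(-135))*11 = (5*(-1/135))*11 = -1/27*11 = -11/27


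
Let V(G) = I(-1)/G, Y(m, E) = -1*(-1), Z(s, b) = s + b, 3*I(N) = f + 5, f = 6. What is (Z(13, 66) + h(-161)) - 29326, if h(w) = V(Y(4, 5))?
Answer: -87730/3 ≈ -29243.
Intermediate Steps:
I(N) = 11/3 (I(N) = (6 + 5)/3 = (⅓)*11 = 11/3)
Z(s, b) = b + s
Y(m, E) = 1
V(G) = 11/(3*G)
h(w) = 11/3 (h(w) = (11/3)/1 = (11/3)*1 = 11/3)
(Z(13, 66) + h(-161)) - 29326 = ((66 + 13) + 11/3) - 29326 = (79 + 11/3) - 29326 = 248/3 - 29326 = -87730/3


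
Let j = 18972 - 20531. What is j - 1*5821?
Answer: -7380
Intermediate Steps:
j = -1559
j - 1*5821 = -1559 - 1*5821 = -1559 - 5821 = -7380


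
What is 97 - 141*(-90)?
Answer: 12787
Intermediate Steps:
97 - 141*(-90) = 97 + 12690 = 12787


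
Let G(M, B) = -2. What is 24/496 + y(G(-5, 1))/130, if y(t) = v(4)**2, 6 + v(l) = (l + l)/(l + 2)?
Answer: 7831/36270 ≈ 0.21591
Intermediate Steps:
v(l) = -6 + 2*l/(2 + l) (v(l) = -6 + (l + l)/(l + 2) = -6 + (2*l)/(2 + l) = -6 + 2*l/(2 + l))
y(t) = 196/9 (y(t) = (4*(-3 - 1*4)/(2 + 4))**2 = (4*(-3 - 4)/6)**2 = (4*(1/6)*(-7))**2 = (-14/3)**2 = 196/9)
24/496 + y(G(-5, 1))/130 = 24/496 + (196/9)/130 = 24*(1/496) + (196/9)*(1/130) = 3/62 + 98/585 = 7831/36270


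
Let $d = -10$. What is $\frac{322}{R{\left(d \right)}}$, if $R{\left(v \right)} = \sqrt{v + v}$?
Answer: $- \frac{161 i \sqrt{5}}{5} \approx - 72.001 i$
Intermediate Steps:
$R{\left(v \right)} = \sqrt{2} \sqrt{v}$ ($R{\left(v \right)} = \sqrt{2 v} = \sqrt{2} \sqrt{v}$)
$\frac{322}{R{\left(d \right)}} = \frac{322}{\sqrt{2} \sqrt{-10}} = \frac{322}{\sqrt{2} i \sqrt{10}} = \frac{322}{2 i \sqrt{5}} = 322 \left(- \frac{i \sqrt{5}}{10}\right) = - \frac{161 i \sqrt{5}}{5}$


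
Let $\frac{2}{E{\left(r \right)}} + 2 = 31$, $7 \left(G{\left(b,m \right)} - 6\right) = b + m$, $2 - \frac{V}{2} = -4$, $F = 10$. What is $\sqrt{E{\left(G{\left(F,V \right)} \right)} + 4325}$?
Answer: $\frac{\sqrt{3637383}}{29} \approx 65.765$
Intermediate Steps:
$V = 12$ ($V = 4 - -8 = 4 + 8 = 12$)
$G{\left(b,m \right)} = 6 + \frac{b}{7} + \frac{m}{7}$ ($G{\left(b,m \right)} = 6 + \frac{b + m}{7} = 6 + \left(\frac{b}{7} + \frac{m}{7}\right) = 6 + \frac{b}{7} + \frac{m}{7}$)
$E{\left(r \right)} = \frac{2}{29}$ ($E{\left(r \right)} = \frac{2}{-2 + 31} = \frac{2}{29}$)
$\sqrt{E{\left(G{\left(F,V \right)} \right)} + 4325} = \sqrt{\frac{2}{29} + 4325} = \sqrt{\frac{125427}{29}} = \frac{\sqrt{3637383}}{29}$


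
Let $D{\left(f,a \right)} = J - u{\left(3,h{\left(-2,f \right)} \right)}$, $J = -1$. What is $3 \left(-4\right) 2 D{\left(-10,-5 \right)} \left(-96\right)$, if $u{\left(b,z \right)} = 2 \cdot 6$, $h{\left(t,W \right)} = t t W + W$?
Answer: $-29952$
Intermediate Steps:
$h{\left(t,W \right)} = W + W t^{2}$ ($h{\left(t,W \right)} = t^{2} W + W = W t^{2} + W = W + W t^{2}$)
$u{\left(b,z \right)} = 12$
$D{\left(f,a \right)} = -13$ ($D{\left(f,a \right)} = -1 - 12 = -13$)
$3 \left(-4\right) 2 D{\left(-10,-5 \right)} \left(-96\right) = 3 \left(-4\right) 2 \left(-13\right) \left(-96\right) = \left(-12\right) 2 \left(-13\right) \left(-96\right) = \left(-24\right) \left(-13\right) \left(-96\right) = 312 \left(-96\right) = -29952$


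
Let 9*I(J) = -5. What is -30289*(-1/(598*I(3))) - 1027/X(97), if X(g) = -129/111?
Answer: 101895167/128570 ≈ 792.53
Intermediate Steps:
I(J) = -5/9 (I(J) = (⅑)*(-5) = -5/9)
X(g) = -43/37 (X(g) = -129*1/111 = -43/37)
-30289*(-1/(598*I(3))) - 1027/X(97) = -30289/((26*(-23))*(-5/9)) - 1027/(-43/37) = -30289/((-598*(-5/9))) - 1027*(-37/43) = -30289/2990/9 + 37999/43 = -30289*9/2990 + 37999/43 = -272601/2990 + 37999/43 = 101895167/128570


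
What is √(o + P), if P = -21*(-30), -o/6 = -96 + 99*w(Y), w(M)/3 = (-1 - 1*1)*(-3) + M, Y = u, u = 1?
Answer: 6*I*√313 ≈ 106.15*I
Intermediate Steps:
Y = 1
w(M) = 18 + 3*M (w(M) = 3*((-1 - 1*1)*(-3) + M) = 3*((-1 - 1)*(-3) + M) = 3*(-2*(-3) + M) = 3*(6 + M) = 18 + 3*M)
o = -11898 (o = -6*(-96 + 99*(18 + 3*1)) = -6*(-96 + 99*(18 + 3)) = -6*(-96 + 99*21) = -6*(-96 + 2079) = -6*1983 = -11898)
P = 630
√(o + P) = √(-11898 + 630) = √(-11268) = 6*I*√313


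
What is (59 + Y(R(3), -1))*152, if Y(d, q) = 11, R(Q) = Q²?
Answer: 10640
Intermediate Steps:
(59 + Y(R(3), -1))*152 = (59 + 11)*152 = 70*152 = 10640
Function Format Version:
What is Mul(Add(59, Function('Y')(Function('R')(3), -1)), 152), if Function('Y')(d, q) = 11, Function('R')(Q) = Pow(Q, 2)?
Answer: 10640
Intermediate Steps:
Mul(Add(59, Function('Y')(Function('R')(3), -1)), 152) = Mul(Add(59, 11), 152) = Mul(70, 152) = 10640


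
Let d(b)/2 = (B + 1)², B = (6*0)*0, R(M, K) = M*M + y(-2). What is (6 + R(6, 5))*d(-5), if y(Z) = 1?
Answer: 86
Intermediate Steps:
R(M, K) = 1 + M² (R(M, K) = M*M + 1 = M² + 1 = 1 + M²)
B = 0 (B = 0*0 = 0)
d(b) = 2 (d(b) = 2*(0 + 1)² = 2*1² = 2*1 = 2)
(6 + R(6, 5))*d(-5) = (6 + (1 + 6²))*2 = (6 + (1 + 36))*2 = (6 + 37)*2 = 43*2 = 86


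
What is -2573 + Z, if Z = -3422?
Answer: -5995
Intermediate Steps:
-2573 + Z = -2573 - 3422 = -5995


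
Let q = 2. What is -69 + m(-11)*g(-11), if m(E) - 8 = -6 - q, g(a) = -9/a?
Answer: -69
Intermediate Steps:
m(E) = 0 (m(E) = 8 + (-6 - 1*2) = 8 + (-6 - 2) = 8 - 8 = 0)
-69 + m(-11)*g(-11) = -69 + 0*(-9/(-11)) = -69 + 0*(-9*(-1/11)) = -69 + 0*(9/11) = -69 + 0 = -69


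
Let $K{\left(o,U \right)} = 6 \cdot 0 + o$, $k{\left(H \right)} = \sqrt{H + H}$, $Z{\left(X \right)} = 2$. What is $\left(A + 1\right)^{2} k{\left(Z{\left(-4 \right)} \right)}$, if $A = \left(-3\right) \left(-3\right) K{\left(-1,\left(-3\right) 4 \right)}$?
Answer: $128$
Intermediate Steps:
$k{\left(H \right)} = \sqrt{2} \sqrt{H}$ ($k{\left(H \right)} = \sqrt{2 H} = \sqrt{2} \sqrt{H}$)
$K{\left(o,U \right)} = o$ ($K{\left(o,U \right)} = 0 + o = o$)
$A = -9$ ($A = \left(-3\right) \left(-3\right) \left(-1\right) = 9 \left(-1\right) = -9$)
$\left(A + 1\right)^{2} k{\left(Z{\left(-4 \right)} \right)} = \left(-9 + 1\right)^{2} \sqrt{2} \sqrt{2} = \left(-8\right)^{2} \cdot 2 = 64 \cdot 2 = 128$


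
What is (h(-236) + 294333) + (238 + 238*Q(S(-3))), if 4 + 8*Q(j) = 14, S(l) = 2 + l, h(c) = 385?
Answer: 590507/2 ≈ 2.9525e+5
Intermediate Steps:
Q(j) = 5/4 (Q(j) = -½ + (⅛)*14 = -½ + 7/4 = 5/4)
(h(-236) + 294333) + (238 + 238*Q(S(-3))) = (385 + 294333) + (238 + 238*(5/4)) = 294718 + (238 + 595/2) = 294718 + 1071/2 = 590507/2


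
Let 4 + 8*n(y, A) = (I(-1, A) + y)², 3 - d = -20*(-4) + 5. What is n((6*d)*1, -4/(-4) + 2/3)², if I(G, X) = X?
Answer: 4682052078025/5184 ≈ 9.0317e+8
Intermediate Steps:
d = -82 (d = 3 - (-20*(-4) + 5) = 3 - (-5*(-16) + 5) = 3 - (80 + 5) = 3 - 1*85 = 3 - 85 = -82)
n(y, A) = -½ + (A + y)²/8
n((6*d)*1, -4/(-4) + 2/3)² = (-½ + ((-4/(-4) + 2/3) + (6*(-82))*1)²/8)² = (-½ + ((-4*(-¼) + 2*(⅓)) - 492*1)²/8)² = (-½ + ((1 + ⅔) - 492)²/8)² = (-½ + (5/3 - 492)²/8)² = (-½ + (-1471/3)²/8)² = (-½ + (⅛)*(2163841/9))² = (-½ + 2163841/72)² = (2163805/72)² = 4682052078025/5184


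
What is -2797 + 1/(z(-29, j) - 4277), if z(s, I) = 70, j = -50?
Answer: -11766980/4207 ≈ -2797.0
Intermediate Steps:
-2797 + 1/(z(-29, j) - 4277) = -2797 + 1/(70 - 4277) = -2797 + 1/(-4207) = -2797 - 1/4207 = -11766980/4207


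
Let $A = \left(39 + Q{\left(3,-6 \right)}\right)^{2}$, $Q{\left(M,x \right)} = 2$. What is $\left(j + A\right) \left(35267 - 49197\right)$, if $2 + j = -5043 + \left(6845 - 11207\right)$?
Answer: $107623180$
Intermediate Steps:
$j = -9407$ ($j = -2 + \left(-5043 + \left(6845 - 11207\right)\right) = -2 - 9405 = -9407$)
$A = 1681$ ($A = \left(39 + 2\right)^{2} = 41^{2} = 1681$)
$\left(j + A\right) \left(35267 - 49197\right) = \left(-9407 + 1681\right) \left(35267 - 49197\right) = \left(-7726\right) \left(-13930\right) = 107623180$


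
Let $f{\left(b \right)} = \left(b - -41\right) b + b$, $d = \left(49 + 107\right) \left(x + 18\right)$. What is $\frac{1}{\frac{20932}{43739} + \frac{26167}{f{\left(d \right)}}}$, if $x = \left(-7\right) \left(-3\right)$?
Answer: $\frac{1630178073576}{781292382701} \approx 2.0865$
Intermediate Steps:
$x = 21$
$d = 6084$ ($d = \left(49 + 107\right) \left(21 + 18\right) = 156 \cdot 39 = 6084$)
$f{\left(b \right)} = b + b \left(41 + b\right)$ ($f{\left(b \right)} = \left(b + 41\right) b + b = \left(41 + b\right) b + b = b \left(41 + b\right) + b = b + b \left(41 + b\right)$)
$\frac{1}{\frac{20932}{43739} + \frac{26167}{f{\left(d \right)}}} = \frac{1}{\frac{20932}{43739} + \frac{26167}{6084 \left(42 + 6084\right)}} = \frac{1}{20932 \cdot \frac{1}{43739} + \frac{26167}{6084 \cdot 6126}} = \frac{1}{\frac{20932}{43739} + \frac{26167}{37270584}} = \frac{1}{\frac{781292382701}{1630178073576}} = \frac{1630178073576}{781292382701}$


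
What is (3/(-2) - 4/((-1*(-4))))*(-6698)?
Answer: 16745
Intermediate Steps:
(3/(-2) - 4/((-1*(-4))))*(-6698) = (3*(-1/2) - 4/4)*(-6698) = (-3/2 - 4*1/4)*(-6698) = (-3/2 - 1)*(-6698) = -5/2*(-6698) = 16745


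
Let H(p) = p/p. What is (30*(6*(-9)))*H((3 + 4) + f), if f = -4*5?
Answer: -1620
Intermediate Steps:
f = -20
H(p) = 1
(30*(6*(-9)))*H((3 + 4) + f) = (30*(6*(-9)))*1 = (30*(-54))*1 = -1620*1 = -1620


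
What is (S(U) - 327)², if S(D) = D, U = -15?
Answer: 116964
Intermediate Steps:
(S(U) - 327)² = (-15 - 327)² = (-342)² = 116964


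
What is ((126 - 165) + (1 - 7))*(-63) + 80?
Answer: 2915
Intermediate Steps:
((126 - 165) + (1 - 7))*(-63) + 80 = (-39 - 6)*(-63) + 80 = -45*(-63) + 80 = 2835 + 80 = 2915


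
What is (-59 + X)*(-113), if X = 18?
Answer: 4633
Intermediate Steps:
(-59 + X)*(-113) = (-59 + 18)*(-113) = -41*(-113) = 4633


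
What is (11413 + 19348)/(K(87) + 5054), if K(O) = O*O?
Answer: 30761/12623 ≈ 2.4369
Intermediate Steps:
K(O) = O²
(11413 + 19348)/(K(87) + 5054) = (11413 + 19348)/(87² + 5054) = 30761/(7569 + 5054) = 30761/12623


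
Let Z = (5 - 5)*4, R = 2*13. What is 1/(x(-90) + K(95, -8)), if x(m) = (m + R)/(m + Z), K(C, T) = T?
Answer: -45/328 ≈ -0.13720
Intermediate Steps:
R = 26
Z = 0 (Z = 0*4 = 0)
x(m) = (26 + m)/m (x(m) = (m + 26)/(m + 0) = (26 + m)/m)
1/(x(-90) + K(95, -8)) = 1/((26 - 90)/(-90) - 8) = 1/(-1/90*(-64) - 8) = 1/(32/45 - 8) = 1/(-328/45) = -45/328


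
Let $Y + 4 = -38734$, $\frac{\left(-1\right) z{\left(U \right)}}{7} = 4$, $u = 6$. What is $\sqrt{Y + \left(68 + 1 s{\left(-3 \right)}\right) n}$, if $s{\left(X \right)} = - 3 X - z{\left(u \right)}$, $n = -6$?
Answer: $2 i \sqrt{9842} \approx 198.41 i$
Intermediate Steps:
$z{\left(U \right)} = -28$ ($z{\left(U \right)} = \left(-7\right) 4 = -28$)
$Y = -38738$ ($Y = -4 - 38734 = -38738$)
$s{\left(X \right)} = 28 - 3 X$ ($s{\left(X \right)} = - 3 X - -28 = - 3 X + 28 = 28 - 3 X$)
$\sqrt{Y + \left(68 + 1 s{\left(-3 \right)}\right) n} = \sqrt{-38738 + \left(68 + 1 \left(28 - -9\right)\right) \left(-6\right)} = \sqrt{-38738 + \left(68 + 1 \left(28 + 9\right)\right) \left(-6\right)} = \sqrt{-38738 + \left(68 + 1 \cdot 37\right) \left(-6\right)} = \sqrt{-38738 + \left(68 + 37\right) \left(-6\right)} = \sqrt{-38738 + 105 \left(-6\right)} = \sqrt{-38738 - 630} = \sqrt{-39368} = 2 i \sqrt{9842}$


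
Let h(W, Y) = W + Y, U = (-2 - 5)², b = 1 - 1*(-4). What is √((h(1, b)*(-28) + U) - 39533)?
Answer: 2*I*√9913 ≈ 199.13*I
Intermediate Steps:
b = 5 (b = 1 + 4 = 5)
U = 49 (U = (-7)² = 49)
√((h(1, b)*(-28) + U) - 39533) = √(((1 + 5)*(-28) + 49) - 39533) = √((6*(-28) + 49) - 39533) = √((-168 + 49) - 39533) = √(-119 - 39533) = √(-39652) = 2*I*√9913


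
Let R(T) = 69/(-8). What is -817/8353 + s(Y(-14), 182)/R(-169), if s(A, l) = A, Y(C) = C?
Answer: 879163/576357 ≈ 1.5254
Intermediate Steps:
R(T) = -69/8 (R(T) = 69*(-⅛) = -69/8)
-817/8353 + s(Y(-14), 182)/R(-169) = -817/8353 - 14/(-69/8) = -817*1/8353 - 14*(-8/69) = -817/8353 + 112/69 = 879163/576357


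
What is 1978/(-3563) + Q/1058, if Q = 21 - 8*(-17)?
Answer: -1533333/3769654 ≈ -0.40676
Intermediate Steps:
Q = 157 (Q = 21 + 136 = 157)
1978/(-3563) + Q/1058 = 1978/(-3563) + 157/1058 = 1978*(-1/3563) + 157*(1/1058) = -1978/3563 + 157/1058 = -1533333/3769654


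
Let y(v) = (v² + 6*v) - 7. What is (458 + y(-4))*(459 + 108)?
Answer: 251181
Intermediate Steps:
y(v) = -7 + v² + 6*v
(458 + y(-4))*(459 + 108) = (458 + (-7 + (-4)² + 6*(-4)))*(459 + 108) = (458 + (-7 + 16 - 24))*567 = (458 - 15)*567 = 443*567 = 251181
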